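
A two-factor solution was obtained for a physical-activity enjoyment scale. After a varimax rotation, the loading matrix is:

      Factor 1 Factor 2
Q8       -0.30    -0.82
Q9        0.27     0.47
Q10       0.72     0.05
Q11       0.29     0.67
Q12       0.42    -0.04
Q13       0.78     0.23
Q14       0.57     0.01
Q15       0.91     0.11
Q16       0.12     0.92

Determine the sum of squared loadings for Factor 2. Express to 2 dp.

SS loadings for Factor 2 = (-0.82)² + 0.47² + 0.05² + 0.67² + (-0.04)² + 0.23² + 0.01² + 0.11² + 0.92² = 0.6724 + 0.2209 + 0.0025 + 0.4489 + 0.0016 + 0.0529 + 0.0001 + 0.0121 + 0.8464 = 2.2578

2.26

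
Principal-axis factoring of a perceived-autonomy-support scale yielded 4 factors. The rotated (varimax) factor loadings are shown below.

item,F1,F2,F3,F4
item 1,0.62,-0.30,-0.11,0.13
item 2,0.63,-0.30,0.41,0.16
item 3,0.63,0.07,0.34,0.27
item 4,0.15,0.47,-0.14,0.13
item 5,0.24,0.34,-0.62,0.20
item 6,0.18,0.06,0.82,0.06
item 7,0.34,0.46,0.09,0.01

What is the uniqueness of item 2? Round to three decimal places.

h² = 0.63² + (-0.30)² + 0.41² + 0.16² = 0.3969 + 0.0900 + 0.1681 + 0.0256 = 0.6806
Uniqueness u² = 1 − h² = 1 − 0.6806 = 0.3194

0.319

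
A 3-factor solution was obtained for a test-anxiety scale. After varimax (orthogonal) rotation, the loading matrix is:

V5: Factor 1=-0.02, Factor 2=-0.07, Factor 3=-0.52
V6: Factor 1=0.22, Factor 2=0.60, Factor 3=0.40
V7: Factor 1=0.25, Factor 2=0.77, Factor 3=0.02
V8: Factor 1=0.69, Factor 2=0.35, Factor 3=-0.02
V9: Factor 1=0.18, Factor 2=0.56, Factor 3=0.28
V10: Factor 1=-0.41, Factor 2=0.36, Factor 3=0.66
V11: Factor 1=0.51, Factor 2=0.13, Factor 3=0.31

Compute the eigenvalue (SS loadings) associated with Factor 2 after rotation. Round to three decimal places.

1.540

SS loadings for Factor 2 = (-0.07)² + 0.60² + 0.77² + 0.35² + 0.56² + 0.36² + 0.13² = 0.0049 + 0.3600 + 0.5929 + 0.1225 + 0.3136 + 0.1296 + 0.0169 = 1.5404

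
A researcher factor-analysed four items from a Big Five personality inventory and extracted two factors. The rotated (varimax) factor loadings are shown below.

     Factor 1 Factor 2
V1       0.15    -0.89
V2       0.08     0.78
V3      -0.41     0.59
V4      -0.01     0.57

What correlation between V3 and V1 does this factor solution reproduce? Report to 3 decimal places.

r̂ = Σ λ_i·λ_j across factors = (-0.41)(0.15) + (0.59)(-0.89)
  = -0.0615 -0.5251 = -0.5866

-0.587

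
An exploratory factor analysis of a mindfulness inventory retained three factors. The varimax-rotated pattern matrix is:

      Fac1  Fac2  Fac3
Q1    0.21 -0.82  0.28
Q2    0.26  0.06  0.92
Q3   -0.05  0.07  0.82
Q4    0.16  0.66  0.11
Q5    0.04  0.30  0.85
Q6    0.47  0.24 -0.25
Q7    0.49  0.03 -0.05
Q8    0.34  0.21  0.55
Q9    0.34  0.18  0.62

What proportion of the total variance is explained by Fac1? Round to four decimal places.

SS loadings for Fac1 = 0.21² + 0.26² + (-0.05)² + 0.16² + 0.04² + 0.47² + 0.49² + 0.34² + 0.34² = 0.8336
Proportion of variance = 0.8336 / 9 = 0.0926.

0.0926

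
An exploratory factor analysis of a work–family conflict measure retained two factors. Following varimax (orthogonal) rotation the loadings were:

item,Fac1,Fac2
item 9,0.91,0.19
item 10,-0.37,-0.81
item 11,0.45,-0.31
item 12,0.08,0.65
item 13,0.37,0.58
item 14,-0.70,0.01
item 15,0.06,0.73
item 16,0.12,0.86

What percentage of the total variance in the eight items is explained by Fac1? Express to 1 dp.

SS loadings for Fac1 = 0.91² + (-0.37)² + 0.45² + 0.08² + 0.37² + (-0.70)² + 0.06² + 0.12² = 1.8188
With 8 standardized items, total variance = 8. Proportion = 1.8188/8 = 0.2273 → 22.73%.

22.7%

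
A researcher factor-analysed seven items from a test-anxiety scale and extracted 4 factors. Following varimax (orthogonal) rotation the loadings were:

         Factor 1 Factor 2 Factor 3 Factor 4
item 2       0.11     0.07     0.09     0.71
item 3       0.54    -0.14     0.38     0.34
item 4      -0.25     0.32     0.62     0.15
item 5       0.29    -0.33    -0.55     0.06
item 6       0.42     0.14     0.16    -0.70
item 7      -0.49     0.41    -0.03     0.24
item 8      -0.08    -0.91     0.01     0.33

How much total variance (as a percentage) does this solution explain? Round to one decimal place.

61.3%

SS loadings by factor: 0.8732, 1.2516, 0.8660, 1.3023; total = 4.2931.
Total variance with 7 standardized items is 7, so the solution explains 4.2931/7 = 0.6133 = 61.33%.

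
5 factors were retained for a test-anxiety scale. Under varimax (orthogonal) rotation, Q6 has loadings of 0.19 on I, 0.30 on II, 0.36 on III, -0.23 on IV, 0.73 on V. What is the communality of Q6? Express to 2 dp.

h² = 0.19² + 0.30² + 0.36² + (-0.23)² + 0.73² = 0.0361 + 0.0900 + 0.1296 + 0.0529 + 0.5329 = 0.8415

0.84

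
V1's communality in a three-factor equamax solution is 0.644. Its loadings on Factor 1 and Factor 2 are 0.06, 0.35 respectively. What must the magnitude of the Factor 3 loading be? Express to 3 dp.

0.720

Under orthogonal rotation h² = Σλ², so λ_Factor 3² = h² − (0.1261) = 0.644 − 0.1261 = 0.5179.
|λ| = √0.5179 = 0.7197.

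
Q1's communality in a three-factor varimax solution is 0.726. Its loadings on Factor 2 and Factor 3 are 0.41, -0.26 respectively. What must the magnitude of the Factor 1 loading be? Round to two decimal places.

0.70

Under orthogonal rotation h² = Σλ², so λ_Factor 1² = h² − (0.2357) = 0.726 − 0.2357 = 0.4903.
|λ| = √0.4903 = 0.7002.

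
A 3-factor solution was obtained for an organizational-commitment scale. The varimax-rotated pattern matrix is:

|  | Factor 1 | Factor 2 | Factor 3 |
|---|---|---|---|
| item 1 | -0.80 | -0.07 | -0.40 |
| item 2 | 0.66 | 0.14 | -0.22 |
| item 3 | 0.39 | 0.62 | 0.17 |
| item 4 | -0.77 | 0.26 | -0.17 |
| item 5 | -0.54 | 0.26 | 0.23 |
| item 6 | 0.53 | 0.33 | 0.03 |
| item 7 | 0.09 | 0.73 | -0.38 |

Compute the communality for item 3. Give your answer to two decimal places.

h² = 0.39² + 0.62² + 0.17² = 0.1521 + 0.3844 + 0.0289 = 0.5654

0.57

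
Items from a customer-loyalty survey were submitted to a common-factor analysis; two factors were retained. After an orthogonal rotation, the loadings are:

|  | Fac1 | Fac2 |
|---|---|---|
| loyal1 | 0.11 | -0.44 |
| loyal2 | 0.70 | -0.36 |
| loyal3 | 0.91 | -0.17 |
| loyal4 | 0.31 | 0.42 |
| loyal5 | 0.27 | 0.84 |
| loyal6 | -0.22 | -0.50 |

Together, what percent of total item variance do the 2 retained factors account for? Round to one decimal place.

SS loadings by factor: 1.5476, 1.4841; total = 3.0317.
Total variance with 6 standardized items is 6, so the solution explains 3.0317/6 = 0.5053 = 50.53%.

50.5%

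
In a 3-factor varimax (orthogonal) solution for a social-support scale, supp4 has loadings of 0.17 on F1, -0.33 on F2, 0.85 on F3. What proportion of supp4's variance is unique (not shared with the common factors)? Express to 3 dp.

h² = 0.17² + (-0.33)² + 0.85² = 0.0289 + 0.1089 + 0.7225 = 0.8603
Uniqueness u² = 1 − h² = 1 − 0.8603 = 0.1397

0.140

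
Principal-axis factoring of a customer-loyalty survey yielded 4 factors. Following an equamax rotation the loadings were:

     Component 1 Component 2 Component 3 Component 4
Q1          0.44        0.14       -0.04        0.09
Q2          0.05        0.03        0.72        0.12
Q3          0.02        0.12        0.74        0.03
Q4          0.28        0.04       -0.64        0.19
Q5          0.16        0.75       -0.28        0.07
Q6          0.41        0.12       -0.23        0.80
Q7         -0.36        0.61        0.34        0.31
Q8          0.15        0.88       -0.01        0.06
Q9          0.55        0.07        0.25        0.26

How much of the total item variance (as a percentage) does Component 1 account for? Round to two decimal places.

10.26%

SS loadings for Component 1 = 0.44² + 0.05² + 0.02² + 0.28² + 0.16² + 0.41² + (-0.36)² + 0.15² + 0.55² = 0.9232
With 9 standardized items, total variance = 9. Proportion = 0.9232/9 = 0.1026 → 10.26%.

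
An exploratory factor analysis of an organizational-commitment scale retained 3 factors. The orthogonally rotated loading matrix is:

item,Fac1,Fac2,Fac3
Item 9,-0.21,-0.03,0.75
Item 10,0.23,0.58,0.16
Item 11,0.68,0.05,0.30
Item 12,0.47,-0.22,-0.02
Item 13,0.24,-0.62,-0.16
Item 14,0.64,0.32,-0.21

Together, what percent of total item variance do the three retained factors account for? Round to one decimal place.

47.8%

SS loadings by factor: 1.2475, 0.8750, 0.7482; total = 2.8707.
Total variance with 6 standardized items is 6, so the solution explains 2.8707/6 = 0.4785 = 47.85%.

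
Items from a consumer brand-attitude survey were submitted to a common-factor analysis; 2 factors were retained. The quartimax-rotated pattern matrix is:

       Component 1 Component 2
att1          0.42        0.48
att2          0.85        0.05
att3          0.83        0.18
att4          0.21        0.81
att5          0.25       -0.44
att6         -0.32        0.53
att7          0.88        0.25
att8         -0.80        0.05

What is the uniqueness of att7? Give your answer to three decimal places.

0.163

h² = 0.88² + 0.25² = 0.7744 + 0.0625 = 0.8369
Uniqueness u² = 1 − h² = 1 − 0.8369 = 0.1631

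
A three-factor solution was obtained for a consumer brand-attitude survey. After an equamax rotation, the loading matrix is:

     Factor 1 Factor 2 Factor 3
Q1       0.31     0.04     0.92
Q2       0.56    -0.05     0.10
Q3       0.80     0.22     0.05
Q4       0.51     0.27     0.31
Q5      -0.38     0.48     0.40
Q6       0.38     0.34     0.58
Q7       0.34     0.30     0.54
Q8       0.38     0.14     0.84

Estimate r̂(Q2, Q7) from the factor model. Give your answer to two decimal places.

r̂ = Σ λ_i·λ_j across factors = (0.56)(0.34) + (-0.05)(0.30) + (0.10)(0.54)
  = +0.1904 -0.0150 +0.0540 = 0.2294

0.23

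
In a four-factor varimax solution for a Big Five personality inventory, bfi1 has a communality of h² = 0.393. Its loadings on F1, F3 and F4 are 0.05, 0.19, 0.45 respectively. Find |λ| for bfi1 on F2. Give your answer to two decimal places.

0.39

Under orthogonal rotation h² = Σλ², so λ_F2² = h² − (0.2411) = 0.393 − 0.2411 = 0.1519.
|λ| = √0.1519 = 0.3897.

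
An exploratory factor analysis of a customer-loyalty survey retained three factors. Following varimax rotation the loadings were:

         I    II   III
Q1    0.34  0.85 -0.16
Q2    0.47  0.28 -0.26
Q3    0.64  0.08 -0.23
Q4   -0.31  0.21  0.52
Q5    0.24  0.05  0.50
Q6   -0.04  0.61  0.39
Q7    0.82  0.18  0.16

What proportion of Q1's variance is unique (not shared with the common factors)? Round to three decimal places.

h² = 0.34² + 0.85² + (-0.16)² = 0.1156 + 0.7225 + 0.0256 = 0.8637
Uniqueness u² = 1 − h² = 1 − 0.8637 = 0.1363

0.136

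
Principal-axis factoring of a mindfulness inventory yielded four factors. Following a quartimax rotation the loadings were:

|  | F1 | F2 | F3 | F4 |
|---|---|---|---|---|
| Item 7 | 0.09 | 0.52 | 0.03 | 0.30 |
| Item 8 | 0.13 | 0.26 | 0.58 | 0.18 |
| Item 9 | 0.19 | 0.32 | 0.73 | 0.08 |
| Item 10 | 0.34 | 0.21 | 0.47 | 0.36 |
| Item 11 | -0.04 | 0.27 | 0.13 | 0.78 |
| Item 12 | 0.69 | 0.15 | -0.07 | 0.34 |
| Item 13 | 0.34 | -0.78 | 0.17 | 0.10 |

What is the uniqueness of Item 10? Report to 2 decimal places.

0.49

h² = 0.34² + 0.21² + 0.47² + 0.36² = 0.1156 + 0.0441 + 0.2209 + 0.1296 = 0.5102
Uniqueness u² = 1 − h² = 1 − 0.5102 = 0.4898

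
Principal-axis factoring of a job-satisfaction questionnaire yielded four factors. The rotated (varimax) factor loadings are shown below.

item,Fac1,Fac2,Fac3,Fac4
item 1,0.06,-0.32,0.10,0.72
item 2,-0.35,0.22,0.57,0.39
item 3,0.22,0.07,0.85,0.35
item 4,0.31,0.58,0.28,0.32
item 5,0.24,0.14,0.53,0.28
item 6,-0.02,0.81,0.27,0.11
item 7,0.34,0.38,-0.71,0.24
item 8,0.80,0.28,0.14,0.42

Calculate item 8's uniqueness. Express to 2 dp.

0.09

h² = 0.80² + 0.28² + 0.14² + 0.42² = 0.6400 + 0.0784 + 0.0196 + 0.1764 = 0.9144
Uniqueness u² = 1 − h² = 1 − 0.9144 = 0.0856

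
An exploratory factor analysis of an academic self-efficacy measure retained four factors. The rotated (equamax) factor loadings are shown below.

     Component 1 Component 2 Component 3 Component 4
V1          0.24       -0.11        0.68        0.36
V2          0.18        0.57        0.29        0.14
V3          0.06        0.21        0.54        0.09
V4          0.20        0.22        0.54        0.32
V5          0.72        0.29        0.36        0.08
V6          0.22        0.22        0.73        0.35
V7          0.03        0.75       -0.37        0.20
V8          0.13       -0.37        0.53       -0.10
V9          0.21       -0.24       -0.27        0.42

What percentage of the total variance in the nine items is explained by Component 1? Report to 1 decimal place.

8.5%

SS loadings for Component 1 = 0.24² + 0.18² + 0.06² + 0.20² + 0.72² + 0.22² + 0.03² + 0.13² + 0.21² = 0.7623
With 9 standardized items, total variance = 9. Proportion = 0.7623/9 = 0.0847 → 8.47%.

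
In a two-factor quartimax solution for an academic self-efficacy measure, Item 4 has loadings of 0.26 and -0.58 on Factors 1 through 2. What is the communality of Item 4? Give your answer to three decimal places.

0.404

h² = 0.26² + (-0.58)² = 0.0676 + 0.3364 = 0.4040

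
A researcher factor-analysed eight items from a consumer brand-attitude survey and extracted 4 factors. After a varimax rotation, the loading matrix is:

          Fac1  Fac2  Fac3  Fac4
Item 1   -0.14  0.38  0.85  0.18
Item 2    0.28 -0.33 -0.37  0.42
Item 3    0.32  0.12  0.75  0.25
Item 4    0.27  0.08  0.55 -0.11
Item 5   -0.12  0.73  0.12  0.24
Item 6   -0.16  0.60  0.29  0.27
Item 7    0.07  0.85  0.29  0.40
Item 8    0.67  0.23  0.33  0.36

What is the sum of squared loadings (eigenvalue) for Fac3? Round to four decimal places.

SS loadings for Fac3 = 0.85² + (-0.37)² + 0.75² + 0.55² + 0.12² + 0.29² + 0.29² + 0.33² = 0.7225 + 0.1369 + 0.5625 + 0.3025 + 0.0144 + 0.0841 + 0.0841 + 0.1089 = 2.0159

2.0159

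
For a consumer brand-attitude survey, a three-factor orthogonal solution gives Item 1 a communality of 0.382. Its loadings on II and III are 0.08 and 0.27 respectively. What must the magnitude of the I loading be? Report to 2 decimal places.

Under orthogonal rotation h² = Σλ², so λ_I² = h² − (0.0793) = 0.382 − 0.0793 = 0.3027.
|λ| = √0.3027 = 0.5502.

0.55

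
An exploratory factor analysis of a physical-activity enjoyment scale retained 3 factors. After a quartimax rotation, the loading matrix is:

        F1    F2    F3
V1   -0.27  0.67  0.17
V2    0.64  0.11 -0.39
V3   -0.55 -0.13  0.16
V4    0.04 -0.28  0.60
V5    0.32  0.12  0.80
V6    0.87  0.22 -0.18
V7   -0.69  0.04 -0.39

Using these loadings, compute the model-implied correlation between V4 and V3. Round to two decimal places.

r̂ = Σ λ_i·λ_j across factors = (0.04)(-0.55) + (-0.28)(-0.13) + (0.60)(0.16)
  = -0.0220 +0.0364 +0.0960 = 0.1104

0.11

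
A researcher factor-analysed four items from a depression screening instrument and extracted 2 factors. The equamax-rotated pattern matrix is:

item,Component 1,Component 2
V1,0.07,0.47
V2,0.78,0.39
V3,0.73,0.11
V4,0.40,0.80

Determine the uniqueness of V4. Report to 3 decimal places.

0.200

h² = 0.40² + 0.80² = 0.1600 + 0.6400 = 0.8000
Uniqueness u² = 1 − h² = 1 − 0.8000 = 0.2000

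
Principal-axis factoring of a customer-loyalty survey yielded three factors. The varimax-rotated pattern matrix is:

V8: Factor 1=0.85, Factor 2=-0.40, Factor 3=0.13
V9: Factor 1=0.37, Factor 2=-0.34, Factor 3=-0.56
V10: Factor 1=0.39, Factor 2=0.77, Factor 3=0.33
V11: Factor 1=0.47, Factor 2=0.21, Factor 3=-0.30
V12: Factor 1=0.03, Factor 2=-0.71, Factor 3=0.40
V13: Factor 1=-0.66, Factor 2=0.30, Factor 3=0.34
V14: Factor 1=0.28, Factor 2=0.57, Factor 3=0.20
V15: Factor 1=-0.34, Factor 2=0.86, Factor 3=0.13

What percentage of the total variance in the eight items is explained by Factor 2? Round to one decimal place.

SS loadings for Factor 2 = (-0.40)² + (-0.34)² + 0.77² + 0.21² + (-0.71)² + 0.30² + 0.57² + 0.86² = 2.5712
With 8 standardized items, total variance = 8. Proportion = 2.5712/8 = 0.3214 → 32.14%.

32.1%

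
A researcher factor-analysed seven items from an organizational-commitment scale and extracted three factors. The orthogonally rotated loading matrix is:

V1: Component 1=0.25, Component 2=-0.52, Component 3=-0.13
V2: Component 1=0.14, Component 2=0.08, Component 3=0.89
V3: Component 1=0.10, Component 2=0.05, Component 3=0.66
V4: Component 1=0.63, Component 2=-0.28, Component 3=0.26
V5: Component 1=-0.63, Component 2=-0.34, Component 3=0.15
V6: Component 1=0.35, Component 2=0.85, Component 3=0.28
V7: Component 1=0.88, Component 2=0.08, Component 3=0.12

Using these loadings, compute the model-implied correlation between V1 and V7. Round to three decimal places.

0.163

r̂ = Σ λ_i·λ_j across factors = (0.25)(0.88) + (-0.52)(0.08) + (-0.13)(0.12)
  = +0.2200 -0.0416 -0.0156 = 0.1628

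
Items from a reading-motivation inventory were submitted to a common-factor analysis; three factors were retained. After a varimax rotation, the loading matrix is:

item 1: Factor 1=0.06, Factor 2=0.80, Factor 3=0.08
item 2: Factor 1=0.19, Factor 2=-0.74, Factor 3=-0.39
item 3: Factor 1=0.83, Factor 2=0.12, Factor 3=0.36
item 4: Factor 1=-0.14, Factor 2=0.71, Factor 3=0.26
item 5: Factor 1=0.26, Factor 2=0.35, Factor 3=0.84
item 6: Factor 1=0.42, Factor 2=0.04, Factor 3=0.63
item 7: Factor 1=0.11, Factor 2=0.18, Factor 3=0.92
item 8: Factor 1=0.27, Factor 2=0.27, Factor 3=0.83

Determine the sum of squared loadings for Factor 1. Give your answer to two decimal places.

SS loadings for Factor 1 = 0.06² + 0.19² + 0.83² + (-0.14)² + 0.26² + 0.42² + 0.11² + 0.27² = 0.0036 + 0.0361 + 0.6889 + 0.0196 + 0.0676 + 0.1764 + 0.0121 + 0.0729 = 1.0772

1.08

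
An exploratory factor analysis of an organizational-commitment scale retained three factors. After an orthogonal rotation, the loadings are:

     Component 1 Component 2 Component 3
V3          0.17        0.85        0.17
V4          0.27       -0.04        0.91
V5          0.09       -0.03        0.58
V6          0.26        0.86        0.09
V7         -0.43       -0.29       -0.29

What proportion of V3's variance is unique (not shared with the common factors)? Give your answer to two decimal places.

h² = 0.17² + 0.85² + 0.17² = 0.0289 + 0.7225 + 0.0289 = 0.7803
Uniqueness u² = 1 − h² = 1 − 0.7803 = 0.2197

0.22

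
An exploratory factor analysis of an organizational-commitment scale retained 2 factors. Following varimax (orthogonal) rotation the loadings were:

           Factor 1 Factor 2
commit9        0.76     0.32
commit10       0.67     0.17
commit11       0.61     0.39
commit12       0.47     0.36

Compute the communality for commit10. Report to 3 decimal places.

h² = 0.67² + 0.17² = 0.4489 + 0.0289 = 0.4778

0.478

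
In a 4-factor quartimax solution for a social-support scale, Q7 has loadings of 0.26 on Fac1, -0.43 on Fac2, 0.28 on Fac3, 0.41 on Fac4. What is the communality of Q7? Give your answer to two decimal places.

0.50

h² = 0.26² + (-0.43)² + 0.28² + 0.41² = 0.0676 + 0.1849 + 0.0784 + 0.1681 = 0.4990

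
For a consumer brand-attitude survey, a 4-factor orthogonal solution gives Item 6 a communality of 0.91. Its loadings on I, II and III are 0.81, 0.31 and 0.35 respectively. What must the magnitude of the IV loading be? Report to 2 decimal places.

Under orthogonal rotation h² = Σλ², so λ_IV² = h² − (0.8747) = 0.91 − 0.8747 = 0.0353.
|λ| = √0.0353 = 0.1879.

0.19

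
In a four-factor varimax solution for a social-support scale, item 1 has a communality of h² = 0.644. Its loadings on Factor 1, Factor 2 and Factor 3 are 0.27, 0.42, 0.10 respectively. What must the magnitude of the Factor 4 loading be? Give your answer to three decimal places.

0.620

Under orthogonal rotation h² = Σλ², so λ_Factor 4² = h² − (0.2593) = 0.644 − 0.2593 = 0.3847.
|λ| = √0.3847 = 0.6202.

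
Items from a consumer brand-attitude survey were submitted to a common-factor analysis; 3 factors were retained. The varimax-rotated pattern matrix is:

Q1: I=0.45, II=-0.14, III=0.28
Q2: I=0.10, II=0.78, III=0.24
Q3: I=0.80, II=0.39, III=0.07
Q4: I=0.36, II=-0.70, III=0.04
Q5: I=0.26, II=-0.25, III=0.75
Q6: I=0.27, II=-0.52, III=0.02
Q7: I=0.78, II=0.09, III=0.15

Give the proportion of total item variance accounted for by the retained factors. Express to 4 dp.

0.5814

Communalities: 0.3005, 0.6760, 0.7970, 0.6212, 0.6926, 0.3437, 0.6390; Σh² = 4.0700.
Total variance with 7 standardized items is 7, so the solution explains 4.0700/7 = 0.5814.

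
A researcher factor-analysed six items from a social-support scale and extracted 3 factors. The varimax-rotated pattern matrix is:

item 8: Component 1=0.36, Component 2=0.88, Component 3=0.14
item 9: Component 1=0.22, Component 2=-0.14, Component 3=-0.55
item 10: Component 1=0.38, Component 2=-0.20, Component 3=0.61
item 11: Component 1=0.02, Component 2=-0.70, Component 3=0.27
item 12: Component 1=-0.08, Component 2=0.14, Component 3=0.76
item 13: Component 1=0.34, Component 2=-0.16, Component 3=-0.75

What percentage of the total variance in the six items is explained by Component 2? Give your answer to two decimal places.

SS loadings for Component 2 = 0.88² + (-0.14)² + (-0.20)² + (-0.70)² + 0.14² + (-0.16)² = 1.3692
With 6 standardized items, total variance = 6. Proportion = 1.3692/6 = 0.2282 → 22.82%.

22.82%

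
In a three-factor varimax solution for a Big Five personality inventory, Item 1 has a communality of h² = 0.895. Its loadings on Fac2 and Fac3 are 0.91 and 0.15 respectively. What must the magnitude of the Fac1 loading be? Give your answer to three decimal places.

0.211

Under orthogonal rotation h² = Σλ², so λ_Fac1² = h² − (0.8506) = 0.895 − 0.8506 = 0.0444.
|λ| = √0.0444 = 0.2107.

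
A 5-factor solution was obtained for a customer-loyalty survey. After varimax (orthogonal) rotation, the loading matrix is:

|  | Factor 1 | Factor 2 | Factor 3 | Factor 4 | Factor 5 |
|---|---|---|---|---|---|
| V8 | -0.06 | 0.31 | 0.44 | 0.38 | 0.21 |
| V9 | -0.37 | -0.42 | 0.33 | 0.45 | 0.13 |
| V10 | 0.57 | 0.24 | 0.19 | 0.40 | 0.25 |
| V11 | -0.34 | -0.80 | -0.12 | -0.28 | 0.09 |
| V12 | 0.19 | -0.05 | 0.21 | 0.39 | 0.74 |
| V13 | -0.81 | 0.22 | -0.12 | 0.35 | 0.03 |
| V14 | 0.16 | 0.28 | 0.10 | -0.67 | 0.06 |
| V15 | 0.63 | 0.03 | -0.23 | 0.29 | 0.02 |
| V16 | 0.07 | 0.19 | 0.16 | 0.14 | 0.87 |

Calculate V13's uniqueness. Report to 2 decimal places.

h² = (-0.81)² + 0.22² + (-0.12)² + 0.35² + 0.03² = 0.6561 + 0.0484 + 0.0144 + 0.1225 + 0.0009 = 0.8423
Uniqueness u² = 1 − h² = 1 − 0.8423 = 0.1577

0.16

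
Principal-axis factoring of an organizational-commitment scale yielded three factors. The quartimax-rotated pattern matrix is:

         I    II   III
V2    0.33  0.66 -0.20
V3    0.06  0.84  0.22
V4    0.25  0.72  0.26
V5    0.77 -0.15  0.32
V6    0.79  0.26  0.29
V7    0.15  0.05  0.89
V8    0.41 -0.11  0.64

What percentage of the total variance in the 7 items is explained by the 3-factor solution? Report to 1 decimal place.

Communalities: 0.5845, 0.7576, 0.6485, 0.7178, 0.7758, 0.8171, 0.5898; Σh² = 4.8911.
Total variance with 7 standardized items is 7, so the solution explains 4.8911/7 = 0.6987 = 69.87%.

69.9%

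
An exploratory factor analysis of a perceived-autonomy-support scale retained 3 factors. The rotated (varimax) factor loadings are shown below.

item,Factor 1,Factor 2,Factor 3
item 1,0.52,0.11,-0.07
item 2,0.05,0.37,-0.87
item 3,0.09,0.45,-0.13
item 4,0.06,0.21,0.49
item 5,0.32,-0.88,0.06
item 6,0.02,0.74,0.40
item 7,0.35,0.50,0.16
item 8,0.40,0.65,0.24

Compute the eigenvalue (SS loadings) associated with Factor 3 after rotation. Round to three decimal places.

1.266

SS loadings for Factor 3 = (-0.07)² + (-0.87)² + (-0.13)² + 0.49² + 0.06² + 0.40² + 0.16² + 0.24² = 0.0049 + 0.7569 + 0.0169 + 0.2401 + 0.0036 + 0.1600 + 0.0256 + 0.0576 = 1.2656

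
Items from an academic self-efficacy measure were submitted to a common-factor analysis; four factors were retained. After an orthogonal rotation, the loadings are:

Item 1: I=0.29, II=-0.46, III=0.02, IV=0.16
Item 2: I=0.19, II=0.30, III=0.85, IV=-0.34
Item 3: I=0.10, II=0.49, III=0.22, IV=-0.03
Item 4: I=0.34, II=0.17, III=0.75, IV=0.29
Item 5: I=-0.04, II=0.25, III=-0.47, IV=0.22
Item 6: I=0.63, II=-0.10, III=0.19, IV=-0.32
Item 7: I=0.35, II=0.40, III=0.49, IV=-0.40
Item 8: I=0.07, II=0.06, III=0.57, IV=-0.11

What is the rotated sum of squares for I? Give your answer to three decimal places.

SS loadings for I = 0.29² + 0.19² + 0.10² + 0.34² + (-0.04)² + 0.63² + 0.35² + 0.07² = 0.0841 + 0.0361 + 0.0100 + 0.1156 + 0.0016 + 0.3969 + 0.1225 + 0.0049 = 0.7717

0.772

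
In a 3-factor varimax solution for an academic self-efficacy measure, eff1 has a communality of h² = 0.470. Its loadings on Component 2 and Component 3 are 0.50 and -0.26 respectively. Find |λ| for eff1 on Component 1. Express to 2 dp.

Under orthogonal rotation h² = Σλ², so λ_Component 1² = h² − (0.3176) = 0.470 − 0.3176 = 0.1524.
|λ| = √0.1524 = 0.3904.

0.39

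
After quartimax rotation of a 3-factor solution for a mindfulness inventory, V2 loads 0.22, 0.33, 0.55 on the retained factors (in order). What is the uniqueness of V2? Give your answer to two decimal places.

h² = 0.22² + 0.33² + 0.55² = 0.0484 + 0.1089 + 0.3025 = 0.4598
Uniqueness u² = 1 − h² = 1 − 0.4598 = 0.5402

0.54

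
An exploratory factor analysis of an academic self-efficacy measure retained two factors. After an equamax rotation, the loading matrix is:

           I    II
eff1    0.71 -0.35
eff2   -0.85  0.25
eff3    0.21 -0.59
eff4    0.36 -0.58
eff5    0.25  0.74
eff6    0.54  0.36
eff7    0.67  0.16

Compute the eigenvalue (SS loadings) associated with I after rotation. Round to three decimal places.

SS loadings for I = 0.71² + (-0.85)² + 0.21² + 0.36² + 0.25² + 0.54² + 0.67² = 0.5041 + 0.7225 + 0.0441 + 0.1296 + 0.0625 + 0.2916 + 0.4489 = 2.2033

2.203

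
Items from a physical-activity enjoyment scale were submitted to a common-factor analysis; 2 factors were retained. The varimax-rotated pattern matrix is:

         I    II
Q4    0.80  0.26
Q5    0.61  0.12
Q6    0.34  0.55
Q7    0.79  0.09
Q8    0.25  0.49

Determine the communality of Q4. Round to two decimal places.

0.71

h² = 0.80² + 0.26² = 0.6400 + 0.0676 = 0.7076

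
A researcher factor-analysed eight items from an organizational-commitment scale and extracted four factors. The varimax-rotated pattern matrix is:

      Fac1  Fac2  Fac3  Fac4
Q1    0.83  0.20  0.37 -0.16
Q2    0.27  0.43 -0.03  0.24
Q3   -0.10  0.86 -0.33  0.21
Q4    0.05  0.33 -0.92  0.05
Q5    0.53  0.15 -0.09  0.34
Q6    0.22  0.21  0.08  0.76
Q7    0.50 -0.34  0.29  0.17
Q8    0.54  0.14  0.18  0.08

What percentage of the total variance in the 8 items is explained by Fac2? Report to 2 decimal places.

SS loadings for Fac2 = 0.20² + 0.43² + 0.86² + 0.33² + 0.15² + 0.21² + (-0.34)² + 0.14² = 1.2752
With 8 standardized items, total variance = 8. Proportion = 1.2752/8 = 0.1594 → 15.94%.

15.94%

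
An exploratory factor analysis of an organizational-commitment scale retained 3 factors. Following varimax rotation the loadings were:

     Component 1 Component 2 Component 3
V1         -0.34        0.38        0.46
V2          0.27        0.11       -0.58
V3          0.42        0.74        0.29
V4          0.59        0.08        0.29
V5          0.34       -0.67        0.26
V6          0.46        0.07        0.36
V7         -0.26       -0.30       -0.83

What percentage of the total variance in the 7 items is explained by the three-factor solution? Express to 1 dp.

56.6%

Communalities: 0.4716, 0.4214, 0.8081, 0.4386, 0.6321, 0.3461, 0.8465; Σh² = 3.9644.
Total variance with 7 standardized items is 7, so the solution explains 3.9644/7 = 0.5663 = 56.63%.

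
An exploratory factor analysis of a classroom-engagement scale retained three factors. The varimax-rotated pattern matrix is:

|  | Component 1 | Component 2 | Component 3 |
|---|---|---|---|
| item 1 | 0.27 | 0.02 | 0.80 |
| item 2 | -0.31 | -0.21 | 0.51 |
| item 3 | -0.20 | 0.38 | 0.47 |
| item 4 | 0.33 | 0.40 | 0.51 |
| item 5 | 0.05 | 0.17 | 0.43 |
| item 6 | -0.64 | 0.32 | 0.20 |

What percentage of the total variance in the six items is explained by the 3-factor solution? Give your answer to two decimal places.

46.94%

Communalities: 0.7133, 0.4003, 0.4053, 0.5290, 0.2163, 0.5520; Σh² = 2.8162.
Total variance with 6 standardized items is 6, so the solution explains 2.8162/6 = 0.4694 = 46.94%.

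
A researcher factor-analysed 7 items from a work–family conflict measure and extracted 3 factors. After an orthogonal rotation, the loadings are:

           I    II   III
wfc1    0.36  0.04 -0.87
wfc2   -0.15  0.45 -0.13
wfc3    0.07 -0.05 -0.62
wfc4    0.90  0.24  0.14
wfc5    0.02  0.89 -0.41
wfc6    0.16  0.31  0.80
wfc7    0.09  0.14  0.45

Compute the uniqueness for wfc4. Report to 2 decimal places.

0.11

h² = 0.90² + 0.24² + 0.14² = 0.8100 + 0.0576 + 0.0196 = 0.8872
Uniqueness u² = 1 − h² = 1 − 0.8872 = 0.1128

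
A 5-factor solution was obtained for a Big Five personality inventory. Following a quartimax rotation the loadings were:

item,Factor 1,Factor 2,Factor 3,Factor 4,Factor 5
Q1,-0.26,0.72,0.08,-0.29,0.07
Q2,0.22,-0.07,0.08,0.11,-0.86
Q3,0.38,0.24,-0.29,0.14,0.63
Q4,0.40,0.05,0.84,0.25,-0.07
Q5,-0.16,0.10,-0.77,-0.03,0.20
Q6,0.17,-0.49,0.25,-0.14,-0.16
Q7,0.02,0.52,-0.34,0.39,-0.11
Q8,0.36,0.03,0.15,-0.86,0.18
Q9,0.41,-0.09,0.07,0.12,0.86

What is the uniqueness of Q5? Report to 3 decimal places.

h² = (-0.16)² + 0.10² + (-0.77)² + (-0.03)² + 0.20² = 0.0256 + 0.0100 + 0.5929 + 0.0009 + 0.0400 = 0.6694
Uniqueness u² = 1 − h² = 1 − 0.6694 = 0.3306

0.331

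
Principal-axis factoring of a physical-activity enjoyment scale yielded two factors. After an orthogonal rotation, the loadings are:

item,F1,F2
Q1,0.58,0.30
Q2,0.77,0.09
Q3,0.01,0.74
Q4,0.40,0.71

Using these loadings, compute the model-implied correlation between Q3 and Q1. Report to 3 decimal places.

r̂ = Σ λ_i·λ_j across factors = (0.01)(0.58) + (0.74)(0.30)
  = +0.0058 +0.2220 = 0.2278

0.228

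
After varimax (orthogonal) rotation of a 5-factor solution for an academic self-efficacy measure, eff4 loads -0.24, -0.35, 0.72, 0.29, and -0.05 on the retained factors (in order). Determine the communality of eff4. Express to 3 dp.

0.785

h² = (-0.24)² + (-0.35)² + 0.72² + 0.29² + (-0.05)² = 0.0576 + 0.1225 + 0.5184 + 0.0841 + 0.0025 = 0.7851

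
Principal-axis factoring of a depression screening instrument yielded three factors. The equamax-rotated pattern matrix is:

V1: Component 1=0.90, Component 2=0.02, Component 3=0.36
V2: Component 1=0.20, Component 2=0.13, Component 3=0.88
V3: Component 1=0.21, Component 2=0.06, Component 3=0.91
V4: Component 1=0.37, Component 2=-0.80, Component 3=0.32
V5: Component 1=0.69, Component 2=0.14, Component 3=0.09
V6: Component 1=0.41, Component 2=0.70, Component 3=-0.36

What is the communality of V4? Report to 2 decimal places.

0.88

h² = 0.37² + (-0.80)² + 0.32² = 0.1369 + 0.6400 + 0.1024 = 0.8793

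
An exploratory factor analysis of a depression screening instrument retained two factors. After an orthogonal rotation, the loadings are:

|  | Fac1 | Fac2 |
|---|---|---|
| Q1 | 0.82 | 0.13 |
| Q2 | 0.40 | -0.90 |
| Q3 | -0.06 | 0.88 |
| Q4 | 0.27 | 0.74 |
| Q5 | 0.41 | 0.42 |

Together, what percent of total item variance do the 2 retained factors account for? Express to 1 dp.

SS loadings by factor: 1.0770, 2.3253; total = 3.4023.
Total variance with 5 standardized items is 5, so the solution explains 3.4023/5 = 0.6805 = 68.05%.

68.0%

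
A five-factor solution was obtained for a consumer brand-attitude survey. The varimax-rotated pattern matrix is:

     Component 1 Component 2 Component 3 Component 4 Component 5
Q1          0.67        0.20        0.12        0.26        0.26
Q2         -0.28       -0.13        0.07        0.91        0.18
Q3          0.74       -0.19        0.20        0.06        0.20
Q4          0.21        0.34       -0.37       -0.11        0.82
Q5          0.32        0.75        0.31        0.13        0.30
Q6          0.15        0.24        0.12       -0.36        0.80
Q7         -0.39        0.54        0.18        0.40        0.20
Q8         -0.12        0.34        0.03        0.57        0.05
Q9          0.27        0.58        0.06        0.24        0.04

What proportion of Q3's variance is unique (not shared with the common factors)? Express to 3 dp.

h² = 0.74² + (-0.19)² + 0.20² + 0.06² + 0.20² = 0.5476 + 0.0361 + 0.0400 + 0.0036 + 0.0400 = 0.6673
Uniqueness u² = 1 − h² = 1 − 0.6673 = 0.3327

0.333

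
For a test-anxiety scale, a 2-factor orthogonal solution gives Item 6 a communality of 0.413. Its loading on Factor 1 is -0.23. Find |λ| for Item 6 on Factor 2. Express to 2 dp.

Under orthogonal rotation h² = Σλ², so λ_Factor 2² = h² − (0.0529) = 0.413 − 0.0529 = 0.3601.
|λ| = √0.3601 = 0.6001.

0.60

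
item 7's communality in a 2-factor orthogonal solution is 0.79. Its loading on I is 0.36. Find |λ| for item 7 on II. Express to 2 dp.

Under orthogonal rotation h² = Σλ², so λ_II² = h² − (0.1296) = 0.79 − 0.1296 = 0.6604.
|λ| = √0.6604 = 0.8126.

0.81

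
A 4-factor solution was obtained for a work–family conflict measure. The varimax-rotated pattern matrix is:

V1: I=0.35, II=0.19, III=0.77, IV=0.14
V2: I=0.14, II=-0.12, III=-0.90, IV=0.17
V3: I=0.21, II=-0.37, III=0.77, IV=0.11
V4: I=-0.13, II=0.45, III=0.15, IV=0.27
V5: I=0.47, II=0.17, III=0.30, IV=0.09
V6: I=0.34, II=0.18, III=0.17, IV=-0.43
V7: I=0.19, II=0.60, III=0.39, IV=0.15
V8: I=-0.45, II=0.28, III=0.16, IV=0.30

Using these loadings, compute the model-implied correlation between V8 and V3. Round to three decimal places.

r̂ = Σ λ_i·λ_j across factors = (-0.45)(0.21) + (0.28)(-0.37) + (0.16)(0.77) + (0.30)(0.11)
  = -0.0945 -0.1036 +0.1232 +0.0330 = -0.0419

-0.042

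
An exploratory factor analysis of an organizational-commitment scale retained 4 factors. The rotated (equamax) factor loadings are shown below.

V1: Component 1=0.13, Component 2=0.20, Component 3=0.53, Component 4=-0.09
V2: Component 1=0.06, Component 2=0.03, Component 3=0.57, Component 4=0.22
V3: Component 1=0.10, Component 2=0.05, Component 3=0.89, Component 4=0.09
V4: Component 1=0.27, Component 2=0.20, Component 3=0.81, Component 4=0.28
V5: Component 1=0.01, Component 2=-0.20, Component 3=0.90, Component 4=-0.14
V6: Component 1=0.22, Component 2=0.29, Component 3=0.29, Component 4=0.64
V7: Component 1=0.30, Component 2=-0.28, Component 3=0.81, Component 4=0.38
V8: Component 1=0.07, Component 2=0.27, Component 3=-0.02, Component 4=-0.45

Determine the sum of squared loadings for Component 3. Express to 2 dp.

SS loadings for Component 3 = 0.53² + 0.57² + 0.89² + 0.81² + 0.90² + 0.29² + 0.81² + (-0.02)² = 0.2809 + 0.3249 + 0.7921 + 0.6561 + 0.8100 + 0.0841 + 0.6561 + 0.0004 = 3.6046

3.60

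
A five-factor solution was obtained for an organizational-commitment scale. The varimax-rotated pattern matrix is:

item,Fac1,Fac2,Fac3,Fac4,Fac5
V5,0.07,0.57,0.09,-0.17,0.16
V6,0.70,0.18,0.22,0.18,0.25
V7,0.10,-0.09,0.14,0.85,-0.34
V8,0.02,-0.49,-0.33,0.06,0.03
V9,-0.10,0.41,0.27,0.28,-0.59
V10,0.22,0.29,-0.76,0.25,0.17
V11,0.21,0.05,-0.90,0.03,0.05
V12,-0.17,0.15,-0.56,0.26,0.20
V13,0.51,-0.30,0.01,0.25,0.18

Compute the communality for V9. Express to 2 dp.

0.68

h² = (-0.10)² + 0.41² + 0.27² + 0.28² + (-0.59)² = 0.0100 + 0.1681 + 0.0729 + 0.0784 + 0.3481 = 0.6775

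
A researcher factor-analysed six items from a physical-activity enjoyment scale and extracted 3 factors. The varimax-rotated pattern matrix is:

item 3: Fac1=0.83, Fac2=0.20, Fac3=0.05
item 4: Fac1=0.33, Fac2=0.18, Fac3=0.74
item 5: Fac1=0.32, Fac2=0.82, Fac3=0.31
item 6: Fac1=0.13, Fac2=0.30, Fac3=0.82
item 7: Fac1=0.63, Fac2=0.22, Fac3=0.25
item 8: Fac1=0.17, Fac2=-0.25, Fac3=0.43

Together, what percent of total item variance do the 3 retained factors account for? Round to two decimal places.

64.24%

SS loadings by factor: 1.3429, 0.9457, 1.5660; total = 3.8546.
Total variance with 6 standardized items is 6, so the solution explains 3.8546/6 = 0.6424 = 64.24%.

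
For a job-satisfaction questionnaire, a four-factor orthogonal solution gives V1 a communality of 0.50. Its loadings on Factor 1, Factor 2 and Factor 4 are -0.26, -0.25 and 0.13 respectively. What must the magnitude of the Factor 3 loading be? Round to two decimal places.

0.59

Under orthogonal rotation h² = Σλ², so λ_Factor 3² = h² − (0.1470) = 0.50 − 0.1470 = 0.3530.
|λ| = √0.3530 = 0.5941.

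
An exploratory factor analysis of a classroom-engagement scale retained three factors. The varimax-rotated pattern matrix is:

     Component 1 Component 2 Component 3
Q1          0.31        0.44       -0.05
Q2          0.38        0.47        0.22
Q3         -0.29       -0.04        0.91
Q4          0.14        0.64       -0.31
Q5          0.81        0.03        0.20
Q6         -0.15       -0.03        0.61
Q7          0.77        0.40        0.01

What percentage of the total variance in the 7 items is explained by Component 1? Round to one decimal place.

SS loadings for Component 1 = 0.31² + 0.38² + (-0.29)² + 0.14² + 0.81² + (-0.15)² + 0.77² = 1.6157
With 7 standardized items, total variance = 7. Proportion = 1.6157/7 = 0.2308 → 23.08%.

23.1%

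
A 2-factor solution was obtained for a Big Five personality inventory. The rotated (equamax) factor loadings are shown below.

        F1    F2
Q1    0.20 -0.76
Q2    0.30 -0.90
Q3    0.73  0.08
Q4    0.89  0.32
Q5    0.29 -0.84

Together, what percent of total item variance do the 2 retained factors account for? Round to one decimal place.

74.8%

Communalities: 0.6176, 0.9000, 0.5393, 0.8945, 0.7897; Σh² = 3.7411.
Total variance with 5 standardized items is 5, so the solution explains 3.7411/5 = 0.7482 = 74.82%.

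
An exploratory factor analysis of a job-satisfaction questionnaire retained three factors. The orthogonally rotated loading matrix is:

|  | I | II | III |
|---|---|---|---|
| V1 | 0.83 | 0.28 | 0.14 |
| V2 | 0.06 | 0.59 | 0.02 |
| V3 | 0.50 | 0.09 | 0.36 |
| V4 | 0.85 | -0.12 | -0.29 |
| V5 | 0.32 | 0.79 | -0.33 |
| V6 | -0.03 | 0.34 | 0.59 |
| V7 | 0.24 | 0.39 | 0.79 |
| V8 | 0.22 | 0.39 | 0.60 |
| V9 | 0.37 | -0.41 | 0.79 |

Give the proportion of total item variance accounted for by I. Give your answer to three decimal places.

SS loadings for I = 0.83² + 0.06² + 0.50² + 0.85² + 0.32² + (-0.03)² + 0.24² + 0.22² + 0.37² = 2.0112
Proportion of variance = 2.0112 / 9 = 0.2235.

0.223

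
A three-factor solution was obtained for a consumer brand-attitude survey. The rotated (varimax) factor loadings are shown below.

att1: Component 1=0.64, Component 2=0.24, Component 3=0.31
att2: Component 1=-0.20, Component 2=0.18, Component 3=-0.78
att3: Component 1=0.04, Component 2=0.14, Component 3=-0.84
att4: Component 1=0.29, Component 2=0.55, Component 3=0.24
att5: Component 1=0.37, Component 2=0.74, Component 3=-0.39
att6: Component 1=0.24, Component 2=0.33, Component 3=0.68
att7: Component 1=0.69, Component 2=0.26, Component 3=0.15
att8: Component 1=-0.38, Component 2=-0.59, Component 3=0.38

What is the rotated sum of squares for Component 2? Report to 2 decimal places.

SS loadings for Component 2 = 0.24² + 0.18² + 0.14² + 0.55² + 0.74² + 0.33² + 0.26² + (-0.59)² = 0.0576 + 0.0324 + 0.0196 + 0.3025 + 0.5476 + 0.1089 + 0.0676 + 0.3481 = 1.4843

1.48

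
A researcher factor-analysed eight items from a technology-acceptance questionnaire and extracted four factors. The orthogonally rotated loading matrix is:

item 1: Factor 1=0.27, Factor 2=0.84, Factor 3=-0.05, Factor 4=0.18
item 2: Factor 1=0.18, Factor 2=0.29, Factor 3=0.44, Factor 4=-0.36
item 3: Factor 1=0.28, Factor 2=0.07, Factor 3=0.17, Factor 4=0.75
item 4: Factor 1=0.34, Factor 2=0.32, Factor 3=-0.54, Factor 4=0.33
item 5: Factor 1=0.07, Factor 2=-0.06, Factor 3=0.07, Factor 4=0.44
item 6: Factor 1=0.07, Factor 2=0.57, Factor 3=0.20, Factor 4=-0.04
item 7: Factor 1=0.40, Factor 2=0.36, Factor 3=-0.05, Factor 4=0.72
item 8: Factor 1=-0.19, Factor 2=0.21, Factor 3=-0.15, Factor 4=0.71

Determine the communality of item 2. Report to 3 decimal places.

0.440

h² = 0.18² + 0.29² + 0.44² + (-0.36)² = 0.0324 + 0.0841 + 0.1936 + 0.1296 = 0.4397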